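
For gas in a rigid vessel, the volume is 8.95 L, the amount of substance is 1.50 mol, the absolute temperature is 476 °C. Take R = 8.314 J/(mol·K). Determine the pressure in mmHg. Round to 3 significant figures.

7830 mmHg

Directly: P = nRT/V.
V = 8.95 L = 0.008950 m³; n = 1.50 mol; T = 476 °C = 749.1 K; R = 8.314 J/(mol·K).
P = 1.044×10^6 Pa
1.044×10^6 Pa × (1 mmHg / 133.3 Pa) = 7830 mmHg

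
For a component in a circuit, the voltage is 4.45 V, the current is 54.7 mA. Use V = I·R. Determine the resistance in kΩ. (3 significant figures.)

0.0814 kΩ

From Ohm's law: R = V/I.
V = 4.45 V; I = 54.7 mA = 0.05470 A.
R = 81.35 Ω
81.35 Ω × (1 kΩ / 1000 Ω) = 0.08135 kΩ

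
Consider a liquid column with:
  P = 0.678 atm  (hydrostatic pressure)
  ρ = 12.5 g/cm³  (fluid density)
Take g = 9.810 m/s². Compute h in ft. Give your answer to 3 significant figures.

Rearranging: h = P/(ρ·g).
P = 0.678 atm = 68698 Pa; ρ = 12.5 g/cm³ = 12500 kg/m³; g = 9.810 m/s².
h = 0.5602 m
0.5602 m × (1 ft / 0.3048 m) = 1.838 ft

1.84 ft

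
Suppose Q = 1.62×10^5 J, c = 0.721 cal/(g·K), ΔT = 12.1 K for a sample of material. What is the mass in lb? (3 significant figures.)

9.78 lb

Solving Q = m·c·ΔT for m: m = Q/(c·ΔT).
Q = 1.62×10^5 J; c = 0.721 cal/(g·K) = 3017 J/(kg·K); ΔT = 12.1 K.
m = 4.438 kg
4.438 kg × (1 lb / 0.4536 kg) = 9.784 lb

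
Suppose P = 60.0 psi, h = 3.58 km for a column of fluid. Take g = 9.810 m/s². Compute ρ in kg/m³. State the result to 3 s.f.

11.8 kg/m³

Solving P = ρ·g·h for ρ: ρ = P/(g·h).
P = 60.0 psi = 4.137×10^5 Pa; h = 3.58 km = 3580 m; g = 9.810 m/s².
ρ = 11.78 kg/m³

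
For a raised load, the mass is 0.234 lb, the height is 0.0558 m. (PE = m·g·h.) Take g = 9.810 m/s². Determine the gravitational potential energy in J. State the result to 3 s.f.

0.0581 J

PE is given directly by: PE = mgh.
m = 0.234 lb = 0.1061 kg; h = 0.0558 m; g = 9.810 m/s².
PE = 0.05810 J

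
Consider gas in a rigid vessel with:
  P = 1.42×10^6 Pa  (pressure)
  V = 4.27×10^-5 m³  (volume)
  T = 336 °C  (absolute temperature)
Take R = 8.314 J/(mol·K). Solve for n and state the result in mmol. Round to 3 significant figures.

Solving PV = nRT for n: n = PV/(RT).
P = 1.42×10^6 Pa; V = 4.27×10^-5 m³; T = 336 °C = 609.1 K; R = 8.314 J/(mol·K).
n = 0.01197 mol
0.01197 mol × (1 mmol / 0.001000 mol) = 11.97 mmol

12.0 mmol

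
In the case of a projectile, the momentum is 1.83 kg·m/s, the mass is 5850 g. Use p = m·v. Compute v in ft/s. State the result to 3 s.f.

1.03 ft/s

Rearranging: v = p/m.
p = 1.83 kg·m/s; m = 5850 g = 5.850 kg.
v = 0.3128 m/s
0.3128 m/s × (1 ft/s / 0.3048 m/s) = 1.026 ft/s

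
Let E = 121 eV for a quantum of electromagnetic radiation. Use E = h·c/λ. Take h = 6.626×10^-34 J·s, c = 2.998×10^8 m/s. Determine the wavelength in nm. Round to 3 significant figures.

Rearranging E = h·c/λ for λ: λ = hc/E.
E = 121 eV = 1.939×10^-17 J; h = 6.626×10^-34 J·s; c = 2.998×10^8 m/s.
λ = 1.025×10^-8 m
1.025×10^-8 m × (1 nm / 1.000×10^-9 m) = 10.25 nm

10.2 nm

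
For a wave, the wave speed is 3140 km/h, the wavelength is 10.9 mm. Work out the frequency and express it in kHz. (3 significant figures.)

Rearranging: f = v/λ.
v = 3140 km/h = 872.2 m/s; λ = 10.9 mm = 0.01090 m.
f = 80020 Hz
80020 Hz × (1 kHz / 1000 Hz) = 80.02 kHz

80.0 kHz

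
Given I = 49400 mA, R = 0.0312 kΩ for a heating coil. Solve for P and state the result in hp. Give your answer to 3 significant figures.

Directly: P = I²R.
I = 49400 mA = 49.40 A; R = 0.0312 kΩ = 31.20 Ω.
P = 76139 W
76139 W × (1 hp / 745.7 W) = 102.1 hp

102 hp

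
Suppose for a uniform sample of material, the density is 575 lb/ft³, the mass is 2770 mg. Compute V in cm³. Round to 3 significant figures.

0.301 cm³

Solving ρ = m/V for V: V = m/ρ.
ρ = 575 lb/ft³ = 9211 kg/m³; m = 2770 mg = 0.002770 kg.
V = 3.007×10^-7 m³
3.007×10^-7 m³ × (1 cm³ / 1.000×10^-6 m³) = 0.3007 cm³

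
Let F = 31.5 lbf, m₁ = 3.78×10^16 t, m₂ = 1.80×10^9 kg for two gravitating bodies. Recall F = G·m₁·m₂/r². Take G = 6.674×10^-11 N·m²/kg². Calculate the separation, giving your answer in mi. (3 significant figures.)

1.12×10^5 mi

From Newton's law of gravitation: r = √(G·m₁m₂/F).
F = 31.5 lbf = 140.1 N; m₁ = 3.78×10^16 t = 3.780×10^19 kg; m₂ = 1.80×10^9 kg; G = 6.674×10^-11 N·m²/kg².
r = 1.800×10^8 m
1.800×10^8 m × (1 mi / 1609 m) = 1.119×10^5 mi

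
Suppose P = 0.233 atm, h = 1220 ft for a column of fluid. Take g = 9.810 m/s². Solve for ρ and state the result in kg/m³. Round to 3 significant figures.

6.47 kg/m³

Rearranging P = ρ·g·h for ρ: ρ = P/(g·h).
P = 0.233 atm = 23609 Pa; h = 1220 ft = 371.9 m; g = 9.810 m/s².
ρ = 6.472 kg/m³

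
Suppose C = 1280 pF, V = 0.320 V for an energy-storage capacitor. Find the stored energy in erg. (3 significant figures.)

6.55×10^-4 erg

Directly: E = ½CV².
C = 1280 pF = 1.280×10^-9 F; V = 0.320 V.
E = 6.554×10^-11 J  (the unit combination reduces to kg·m²/s² = J)
6.554×10^-11 J × (1 erg / 1.000×10^-7 J) = 6.554×10^-4 erg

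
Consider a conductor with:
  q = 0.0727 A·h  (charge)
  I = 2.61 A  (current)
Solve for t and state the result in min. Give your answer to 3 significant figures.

1.67 min

Solving q = I·t for t: t = q/I.
q = 0.0727 A·h = 261.7 C; I = 2.61 A.
t = 100.3 s
100.3 s × (1 min / 60.00 s) = 1.671 min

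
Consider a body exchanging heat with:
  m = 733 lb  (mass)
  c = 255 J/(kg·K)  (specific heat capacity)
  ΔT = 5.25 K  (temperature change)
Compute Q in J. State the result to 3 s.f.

4.45×10^5 J

Q is given directly by: Q = mcΔT.
m = 733 lb = 332.5 kg; c = 255 J/(kg·K); ΔT = 5.25 K.
Q = 4.451×10^5 J  (the unit combination reduces to kg·m²/s² = J)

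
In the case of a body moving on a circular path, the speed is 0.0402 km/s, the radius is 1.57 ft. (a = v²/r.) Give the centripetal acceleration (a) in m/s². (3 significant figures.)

3380 m/s²

Directly: a = v²/r.
v = 0.0402 km/s = 40.20 m/s; r = 1.57 ft = 0.4785 m.
a = 3377 m/s²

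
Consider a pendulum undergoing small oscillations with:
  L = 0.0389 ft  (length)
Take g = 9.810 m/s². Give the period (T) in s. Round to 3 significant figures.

0.218 s

T is given directly by: T = 2π√(L/g).
L = 0.0389 ft = 0.01186 m; g = 9.810 m/s².
T = 0.2184 s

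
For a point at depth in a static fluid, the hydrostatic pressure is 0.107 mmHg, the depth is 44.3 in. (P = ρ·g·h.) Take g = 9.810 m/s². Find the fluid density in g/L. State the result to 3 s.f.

1.29 g/L

Rearranging: ρ = P/(g·h).
P = 0.107 mmHg = 14.27 Pa; h = 44.3 in = 1.125 m; g = 9.810 m/s².
ρ = 1.292 kg/m³
Since 1 g/L = 1 kg/m³, 1.292 g/L.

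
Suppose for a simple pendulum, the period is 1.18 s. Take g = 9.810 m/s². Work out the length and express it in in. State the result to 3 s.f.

13.6 in

Rearranging T = 2π√(L/g) for L: L = g·(T/2π)².
T = 1.18 s; g = 9.810 m/s².
L = 0.3460 m
0.3460 m × (1 in / 0.02540 m) = 13.62 in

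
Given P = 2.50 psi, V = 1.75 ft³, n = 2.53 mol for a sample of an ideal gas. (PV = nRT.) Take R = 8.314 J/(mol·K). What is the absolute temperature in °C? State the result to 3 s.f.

Solving PV = nRT for T: T = PV/(nR).
P = 2.50 psi = 17237 Pa; V = 1.75 ft³ = 0.04955 m³; n = 2.53 mol; R = 8.314 J/(mol·K).
T = 40.61 K
40.61 K − 273.15 = -232.5 °C

-233 °C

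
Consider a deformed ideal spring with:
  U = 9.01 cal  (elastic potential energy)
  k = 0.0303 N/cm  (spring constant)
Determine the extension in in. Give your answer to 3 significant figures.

196 in

Rearranging U = ½k·x² for x: x = √(2U/k).
U = 9.01 cal = 37.70 J; k = 0.0303 N/cm = 3.030 N/m.
x = 4.988 m
4.988 m × (1 in / 0.02540 m) = 196.4 in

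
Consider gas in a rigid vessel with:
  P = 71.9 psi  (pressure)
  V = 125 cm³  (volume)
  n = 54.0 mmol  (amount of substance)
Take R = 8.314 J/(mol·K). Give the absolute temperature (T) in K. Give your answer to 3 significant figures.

From the ideal-gas law: T = PV/(nR).
P = 71.9 psi = 4.957×10^5 Pa; V = 125 cm³ = 1.250×10^-4 m³; n = 54.0 mmol = 0.05400 mol; R = 8.314 J/(mol·K).
T = 138.0 K

138 K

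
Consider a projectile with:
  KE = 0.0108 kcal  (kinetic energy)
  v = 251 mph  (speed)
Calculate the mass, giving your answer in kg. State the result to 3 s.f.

Rearranging KE = ½mv² for m: m = 2·KE/v².
KE = 0.0108 kcal = 45.19 J; v = 251 mph = 112.2 m/s.
m = 0.007178 kg

0.00718 kg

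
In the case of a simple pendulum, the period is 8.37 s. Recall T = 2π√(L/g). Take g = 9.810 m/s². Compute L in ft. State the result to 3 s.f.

Rearranging T = 2π√(L/g) for L: L = g·(T/2π)².
T = 8.37 s; g = 9.810 m/s².
L = 17.41 m
17.41 m × (1 ft / 0.3048 m) = 57.11 ft

57.1 ft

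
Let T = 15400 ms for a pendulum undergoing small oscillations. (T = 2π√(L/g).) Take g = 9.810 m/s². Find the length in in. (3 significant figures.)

Rearranging T = 2π√(L/g) for L: L = g·(T/2π)².
T = 15400 ms = 15.40 s; g = 9.810 m/s².
L = 58.93 m
58.93 m × (1 in / 0.02540 m) = 2320 in

2320 in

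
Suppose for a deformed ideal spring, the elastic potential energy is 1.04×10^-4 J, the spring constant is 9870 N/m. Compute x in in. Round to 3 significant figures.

0.00572 in

Solving U = ½k·x² for x: x = √(2U/k).
U = 1.04×10^-4 J; k = 9870 N/m.
x = 1.452×10^-4 m
1.452×10^-4 m × (1 in / 0.02540 m) = 0.005715 in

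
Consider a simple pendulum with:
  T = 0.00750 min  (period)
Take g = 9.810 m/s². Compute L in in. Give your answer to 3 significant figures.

1.98 in

Rearranging: L = g·(T/2π)².
T = 0.00750 min = 0.4500 s; g = 9.810 m/s².
L = 0.05032 m
0.05032 m × (1 in / 0.02540 m) = 1.981 in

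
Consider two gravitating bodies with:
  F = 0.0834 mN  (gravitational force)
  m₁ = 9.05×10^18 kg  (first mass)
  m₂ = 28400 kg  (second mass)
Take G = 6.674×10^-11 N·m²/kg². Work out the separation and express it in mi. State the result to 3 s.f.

From Newton's law of gravitation: r = √(G·m₁m₂/F).
F = 0.0834 mN = 8.340×10^-5 N; m₁ = 9.05×10^18 kg; m₂ = 28400 kg; G = 6.674×10^-11 N·m²/kg².
r = 4.535×10^8 m
4.535×10^8 m × (1 mi / 1609 m) = 2.818×10^5 mi

2.82×10^5 mi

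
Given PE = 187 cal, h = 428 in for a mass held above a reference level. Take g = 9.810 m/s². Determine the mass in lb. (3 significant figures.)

Rearranging PE = m·g·h for m: m = PE/(g·h).
PE = 187 cal = 782.4 J; h = 428 in = 10.87 m; g = 9.810 m/s².
m = 7.336 kg
7.336 kg × (1 lb / 0.4536 kg) = 16.17 lb

16.2 lb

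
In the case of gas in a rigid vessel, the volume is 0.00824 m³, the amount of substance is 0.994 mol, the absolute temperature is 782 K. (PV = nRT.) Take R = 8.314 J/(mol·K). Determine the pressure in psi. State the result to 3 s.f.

114 psi

P is given directly by: P = nRT/V.
V = 0.00824 m³; n = 0.994 mol; T = 782 K; R = 8.314 J/(mol·K).
P = 7.843×10^5 Pa
7.843×10^5 Pa × (1 psi / 6895 Pa) = 113.8 psi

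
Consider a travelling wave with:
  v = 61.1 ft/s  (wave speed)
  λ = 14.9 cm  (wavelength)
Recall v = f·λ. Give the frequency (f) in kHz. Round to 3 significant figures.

0.125 kHz

Solving v = f·λ for f: f = v/λ.
v = 61.1 ft/s = 18.62 m/s; λ = 14.9 cm = 0.1490 m.
f = 125.0 Hz
125.0 Hz × (1 kHz / 1000 Hz) = 0.1250 kHz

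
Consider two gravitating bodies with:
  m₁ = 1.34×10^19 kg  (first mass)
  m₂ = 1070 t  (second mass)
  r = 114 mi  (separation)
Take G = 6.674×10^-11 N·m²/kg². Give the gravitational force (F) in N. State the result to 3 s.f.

28400 N

From Newton's law of gravitation: F = Gm₁m₂/r².
m₁ = 1.34×10^19 kg; m₂ = 1070 t = 1.070×10^6 kg; r = 114 mi = 1.835×10^5 m; G = 6.674×10^-11 N·m²/kg².
F = 28429 N  (the unit combination reduces to kg·m/s² = N)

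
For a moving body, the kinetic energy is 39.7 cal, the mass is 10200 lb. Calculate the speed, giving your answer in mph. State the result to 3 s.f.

Rearranging KE = ½mv² for v: v = √(2·KE/m).
KE = 39.7 cal = 166.1 J; m = 10200 lb = 4627 kg.
v = 0.2680 m/s
0.2680 m/s × (1 mph / 0.4470 m/s) = 0.5994 mph

0.599 mph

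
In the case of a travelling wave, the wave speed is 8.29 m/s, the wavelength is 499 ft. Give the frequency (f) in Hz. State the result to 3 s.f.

0.0545 Hz

Solving v = f·λ for f: f = v/λ.
v = 8.29 m/s; λ = 499 ft = 152.1 m.
f = 0.05451 Hz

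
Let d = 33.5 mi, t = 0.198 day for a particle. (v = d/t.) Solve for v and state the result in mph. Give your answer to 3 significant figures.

Directly: v = d/t.
d = 33.5 mi = 53913 m; t = 0.198 day = 17107 s.
v = 3.151 m/s
3.151 m/s × (1 mph / 0.4470 m/s) = 7.050 mph

7.05 mph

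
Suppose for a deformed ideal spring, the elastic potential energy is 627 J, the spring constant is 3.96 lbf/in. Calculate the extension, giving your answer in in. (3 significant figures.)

52.9 in

Solving U = ½k·x² for x: x = √(2U/k).
U = 627 J; k = 3.96 lbf/in = 693.5 N/m.
x = 1.345 m
1.345 m × (1 in / 0.02540 m) = 52.94 in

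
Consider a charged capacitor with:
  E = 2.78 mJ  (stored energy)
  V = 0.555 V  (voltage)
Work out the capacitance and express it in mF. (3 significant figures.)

Rearranging E = ½C·V² for C: C = 2E/V².
E = 2.78 mJ = 0.002780 J; V = 0.555 V.
C = 0.01805 F
0.01805 F × (1 mF / 0.001000 F) = 18.05 mF

18.1 mF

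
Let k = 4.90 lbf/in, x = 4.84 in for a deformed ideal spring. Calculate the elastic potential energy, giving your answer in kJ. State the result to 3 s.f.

U is given directly by: U = ½kx².
k = 4.90 lbf/in = 858.1 N/m; x = 4.84 in = 0.1229 m.
U = 6.485 J  (the unit combination reduces to kg·m²/s² = J)
6.485 J × (1 kJ / 1000 J) = 0.006485 kJ

0.00648 kJ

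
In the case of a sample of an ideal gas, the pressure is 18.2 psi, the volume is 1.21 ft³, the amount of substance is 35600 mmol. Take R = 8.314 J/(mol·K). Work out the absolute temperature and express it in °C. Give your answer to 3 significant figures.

Solving PV = nRT for T: T = PV/(nR).
P = 18.2 psi = 1.255×10^5 Pa; V = 1.21 ft³ = 0.03426 m³; n = 35600 mmol = 35.60 mol; R = 8.314 J/(mol·K).
T = 14.53 K
14.53 K − 273.15 = -258.6 °C

-259 °C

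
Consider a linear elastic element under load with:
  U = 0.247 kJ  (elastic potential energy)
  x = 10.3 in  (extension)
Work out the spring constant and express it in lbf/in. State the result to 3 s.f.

41.2 lbf/in

Solving U = ½k·x² for k: k = 2U/x².
U = 0.247 kJ = 247.0 J; x = 10.3 in = 0.2616 m.
k = 7217 N/m
7217 N/m × (1 lbf/in / 175.1 N/m) = 41.21 lbf/in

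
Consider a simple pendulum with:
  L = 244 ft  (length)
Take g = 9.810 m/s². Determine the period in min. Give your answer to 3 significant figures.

Directly: T = 2π√(L/g).
L = 244 ft = 74.37 m; g = 9.810 m/s².
T = 17.30 s
17.30 s × (1 min / 60.00 s) = 0.2883 min

0.288 min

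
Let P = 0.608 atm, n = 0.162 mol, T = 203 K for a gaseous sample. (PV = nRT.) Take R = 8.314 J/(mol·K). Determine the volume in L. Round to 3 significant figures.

Solving PV = nRT for V: V = nRT/P.
P = 0.608 atm = 61606 Pa; n = 0.162 mol; T = 203 K; R = 8.314 J/(mol·K).
V = 0.004438 m³
0.004438 m³ × (1 L / 0.001000 m³) = 4.438 L

4.44 L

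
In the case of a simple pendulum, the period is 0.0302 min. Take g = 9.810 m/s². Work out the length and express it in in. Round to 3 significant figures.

Rearranging T = 2π√(L/g) for L: L = g·(T/2π)².
T = 0.0302 min = 1.812 s; g = 9.810 m/s².
L = 0.8159 m
0.8159 m × (1 in / 0.02540 m) = 32.12 in

32.1 in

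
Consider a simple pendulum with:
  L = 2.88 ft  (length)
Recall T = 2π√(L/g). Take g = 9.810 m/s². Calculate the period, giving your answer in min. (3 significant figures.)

0.0313 min

Directly: T = 2π√(L/g).
L = 2.88 ft = 0.8778 m; g = 9.810 m/s².
T = 1.880 s
1.880 s × (1 min / 60.00 s) = 0.03133 min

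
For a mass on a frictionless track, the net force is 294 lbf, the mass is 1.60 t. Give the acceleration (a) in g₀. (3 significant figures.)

0.0833 g₀

Solving F = m·a for a: a = F/m.
F = 294 lbf = 1308 N; m = 1.60 t = 1600 kg.
a = 0.8174 m/s²
0.8174 m/s² × (1 g₀ / 9.807 m/s²) = 0.08335 g₀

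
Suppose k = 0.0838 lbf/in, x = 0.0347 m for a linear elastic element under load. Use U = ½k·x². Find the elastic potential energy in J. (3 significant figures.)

U is given directly by: U = ½kx².
k = 0.0838 lbf/in = 14.68 N/m; x = 0.0347 m.
U = 0.008835 J

0.00884 J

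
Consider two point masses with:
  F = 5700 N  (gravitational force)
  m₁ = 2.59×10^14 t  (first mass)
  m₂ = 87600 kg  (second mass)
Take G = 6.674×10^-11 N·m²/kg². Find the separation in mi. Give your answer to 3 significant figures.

10.1 mi

Rearranging F = G·m₁·m₂/r² for r: r = √(G·m₁m₂/F).
F = 5700 N; m₁ = 2.59×10^14 t = 2.590×10^17 kg; m₂ = 87600 kg; G = 6.674×10^-11 N·m²/kg².
r = 16299 m
16299 m × (1 mi / 1609 m) = 10.13 mi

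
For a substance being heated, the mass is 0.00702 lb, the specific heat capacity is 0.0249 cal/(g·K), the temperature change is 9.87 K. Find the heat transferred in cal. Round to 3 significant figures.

0.783 cal

Q is given directly by: Q = mcΔT.
m = 0.00702 lb = 0.003184 kg; c = 0.0249 cal/(g·K) = 104.2 J/(kg·K); ΔT = 9.87 K.
Q = 3.274 J  (the unit combination reduces to kg·m²/s² = J)
3.274 J × (1 cal / 4.184 J) = 0.7826 cal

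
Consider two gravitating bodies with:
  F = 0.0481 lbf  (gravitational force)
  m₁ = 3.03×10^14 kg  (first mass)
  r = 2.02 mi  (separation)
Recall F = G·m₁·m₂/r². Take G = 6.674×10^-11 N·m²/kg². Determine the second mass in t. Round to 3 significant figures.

From Newton's law of gravitation: m₂ = F·r²/(G·m₁).
F = 0.0481 lbf = 0.2140 N; m₁ = 3.03×10^14 kg; r = 2.02 mi = 3251 m; G = 6.674×10^-11 N·m²/kg².
m₂ = 111.8 kg
111.8 kg × (1 t / 1000 kg) = 0.1118 t

0.112 t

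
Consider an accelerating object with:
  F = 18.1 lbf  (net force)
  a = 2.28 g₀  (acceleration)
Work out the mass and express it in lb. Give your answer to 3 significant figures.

From Newton's second law: m = F/a.
F = 18.1 lbf = 80.51 N; a = 2.28 g₀ = 22.36 m/s².
m = 3.601 kg
3.601 kg × (1 lb / 0.4536 kg) = 7.939 lb

7.94 lb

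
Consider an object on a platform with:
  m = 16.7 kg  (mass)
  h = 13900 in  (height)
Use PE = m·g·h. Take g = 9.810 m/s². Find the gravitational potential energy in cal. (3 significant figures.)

13800 cal

PE is given directly by: PE = mgh.
m = 16.7 kg; h = 13900 in = 353.1 m; g = 9.810 m/s².
PE = 57841 J
57841 J × (1 cal / 4.184 J) = 13824 cal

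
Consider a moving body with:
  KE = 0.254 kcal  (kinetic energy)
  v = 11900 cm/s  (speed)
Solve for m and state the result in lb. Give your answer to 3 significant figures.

0.331 lb

Rearranging: m = 2·KE/v².
KE = 0.254 kcal = 1063 J; v = 11900 cm/s = 119.0 m/s.
m = 0.1501 kg
0.1501 kg × (1 lb / 0.4536 kg) = 0.3309 lb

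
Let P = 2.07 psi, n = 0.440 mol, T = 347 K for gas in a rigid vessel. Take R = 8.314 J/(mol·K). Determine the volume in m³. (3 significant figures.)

0.0889 m³

Rearranging PV = nRT for V: V = nRT/P.
P = 2.07 psi = 14272 Pa; n = 0.440 mol; T = 347 K; R = 8.314 J/(mol·K).
V = 0.08894 m³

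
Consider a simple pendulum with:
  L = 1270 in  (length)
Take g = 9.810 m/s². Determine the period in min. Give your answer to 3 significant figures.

Directly: T = 2π√(L/g).
L = 1270 in = 32.26 m; g = 9.810 m/s².
T = 11.39 s
11.39 s × (1 min / 60.00 s) = 0.1899 min

0.190 min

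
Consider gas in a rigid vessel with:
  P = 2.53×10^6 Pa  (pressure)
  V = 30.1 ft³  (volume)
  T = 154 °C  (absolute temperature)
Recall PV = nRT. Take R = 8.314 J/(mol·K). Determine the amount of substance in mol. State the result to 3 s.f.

Solving PV = nRT for n: n = PV/(RT).
P = 2.53×10^6 Pa; V = 30.1 ft³ = 0.8523 m³; T = 154 °C = 427.1 K; R = 8.314 J/(mol·K).
n = 607.2 mol

607 mol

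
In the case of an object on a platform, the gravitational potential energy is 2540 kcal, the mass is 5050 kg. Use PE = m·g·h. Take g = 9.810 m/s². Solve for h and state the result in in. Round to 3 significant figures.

8450 in

Rearranging PE = m·g·h for h: h = PE/(m·g).
PE = 2540 kcal = 1.063×10^7 J; m = 5050 kg; g = 9.810 m/s².
h = 214.5 m
214.5 m × (1 in / 0.02540 m) = 8446 in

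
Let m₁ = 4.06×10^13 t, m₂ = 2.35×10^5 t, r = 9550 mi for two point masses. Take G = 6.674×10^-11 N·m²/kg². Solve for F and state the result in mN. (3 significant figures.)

Directly: F = Gm₁m₂/r².
m₁ = 4.06×10^13 t = 4.060×10^16 kg; m₂ = 2.35×10^5 t = 2.350×10^8 kg; r = 9550 mi = 1.537×10^7 m; G = 6.674×10^-11 N·m²/kg².
F = 2.696 N
2.696 N × (1 mN / 0.001000 N) = 2696 mN

2700 mN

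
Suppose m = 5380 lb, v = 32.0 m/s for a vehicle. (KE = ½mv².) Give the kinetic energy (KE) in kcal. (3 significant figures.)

299 kcal

Directly: KE = ½mv².
m = 5380 lb = 2440 kg; v = 32.0 m/s.
KE = 1.249×10^6 J  (the unit combination reduces to kg·m²/s² = J)
1.249×10^6 J × (1 kcal / 4184 J) = 298.6 kcal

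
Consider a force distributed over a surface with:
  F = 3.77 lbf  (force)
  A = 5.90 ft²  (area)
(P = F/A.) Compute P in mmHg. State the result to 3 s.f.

0.229 mmHg

Directly: P = F/A.
F = 3.77 lbf = 16.77 N; A = 5.90 ft² = 0.5481 m².
P = 30.59 Pa  (the unit combination reduces to kg/(m·s²) = Pa)
30.59 Pa × (1 mmHg / 133.3 Pa) = 0.2295 mmHg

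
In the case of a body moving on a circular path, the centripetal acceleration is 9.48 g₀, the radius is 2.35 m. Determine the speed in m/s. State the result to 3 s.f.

Rearranging: v = √(a·r).
a = 9.48 g₀ = 92.97 m/s²; r = 2.35 m.
v = 14.78 m/s

14.8 m/s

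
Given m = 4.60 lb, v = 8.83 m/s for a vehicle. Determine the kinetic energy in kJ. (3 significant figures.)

KE is given directly by: KE = ½mv².
m = 4.60 lb = 2.087 kg; v = 8.83 m/s.
KE = 81.34 J
81.34 J × (1 kJ / 1000 J) = 0.08134 kJ

0.0813 kJ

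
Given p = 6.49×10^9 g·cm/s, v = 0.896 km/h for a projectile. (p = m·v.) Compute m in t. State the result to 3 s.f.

Rearranging: m = p/v.
p = 6.49×10^9 g·cm/s = 64900 kg·m/s; v = 0.896 km/h = 0.2489 m/s.
m = 2.608×10^5 kg
2.608×10^5 kg × (1 t / 1000 kg) = 260.8 t

261 t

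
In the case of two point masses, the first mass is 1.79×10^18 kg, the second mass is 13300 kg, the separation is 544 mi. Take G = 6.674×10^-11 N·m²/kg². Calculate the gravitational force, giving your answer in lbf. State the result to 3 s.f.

F is given directly by: F = Gm₁m₂/r².
m₁ = 1.79×10^18 kg; m₂ = 13300 kg; r = 544 mi = 8.755×10^5 m; G = 6.674×10^-11 N·m²/kg².
F = 2.073 N
2.073 N × (1 lbf / 4.448 N) = 0.4660 lbf

0.466 lbf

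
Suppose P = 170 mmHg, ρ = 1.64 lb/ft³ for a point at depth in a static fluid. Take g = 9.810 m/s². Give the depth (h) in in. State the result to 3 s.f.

Solving P = ρ·g·h for h: h = P/(ρ·g).
P = 170 mmHg = 22665 Pa; ρ = 1.64 lb/ft³ = 26.27 kg/m³; g = 9.810 m/s².
h = 87.95 m
87.95 m × (1 in / 0.02540 m) = 3462 in

3460 in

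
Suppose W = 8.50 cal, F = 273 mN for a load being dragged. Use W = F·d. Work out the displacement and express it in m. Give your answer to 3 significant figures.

Rearranging W = F·d for d: d = W/F.
W = 8.50 cal = 35.56 J; F = 273 mN = 0.2730 N.
d = 130.3 m

130 m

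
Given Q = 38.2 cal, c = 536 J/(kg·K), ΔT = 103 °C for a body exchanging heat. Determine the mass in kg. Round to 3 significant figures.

0.00290 kg

Rearranging: m = Q/(c·ΔT).
Q = 38.2 cal = 159.8 J; c = 536 J/(kg·K); ΔT = 103 °C = 103.0 K.
m = 0.002895 kg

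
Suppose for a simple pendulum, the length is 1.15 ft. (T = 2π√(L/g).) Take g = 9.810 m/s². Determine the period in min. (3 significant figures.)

T is given directly by: T = 2π√(L/g).
L = 1.15 ft = 0.3505 m; g = 9.810 m/s².
T = 1.188 s
1.188 s × (1 min / 60.00 s) = 0.01979 min

0.0198 min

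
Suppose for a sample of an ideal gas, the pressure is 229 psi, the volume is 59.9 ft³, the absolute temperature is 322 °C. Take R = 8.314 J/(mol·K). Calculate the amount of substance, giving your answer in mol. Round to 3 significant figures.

541 mol

Rearranging: n = PV/(RT).
P = 229 psi = 1.579×10^6 Pa; V = 59.9 ft³ = 1.696 m³; T = 322 °C = 595.1 K; R = 8.314 J/(mol·K).
n = 541.2 mol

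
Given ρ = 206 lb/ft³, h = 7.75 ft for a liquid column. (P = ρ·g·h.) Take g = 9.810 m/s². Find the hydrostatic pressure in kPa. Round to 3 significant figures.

Directly: P = ρgh.
ρ = 206 lb/ft³ = 3300 kg/m³; h = 7.75 ft = 2.362 m; g = 9.810 m/s².
P = 76467 Pa  (the unit combination reduces to kg/(m·s²) = Pa)
76467 Pa × (1 kPa / 1000 Pa) = 76.47 kPa

76.5 kPa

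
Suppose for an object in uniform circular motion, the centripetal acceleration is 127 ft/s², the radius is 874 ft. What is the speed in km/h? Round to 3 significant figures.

366 km/h

Rearranging: v = √(a·r).
a = 127 ft/s² = 38.71 m/s²; r = 874 ft = 266.4 m.
v = 101.5 m/s
101.5 m/s × (1 km/h / 0.2778 m/s) = 365.6 km/h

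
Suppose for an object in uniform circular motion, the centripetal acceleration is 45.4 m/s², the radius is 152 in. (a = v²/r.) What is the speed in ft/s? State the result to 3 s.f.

43.4 ft/s

Rearranging a = v²/r for v: v = √(a·r).
a = 45.4 m/s²; r = 152 in = 3.861 m.
v = 13.24 m/s
13.24 m/s × (1 ft/s / 0.3048 m/s) = 43.44 ft/s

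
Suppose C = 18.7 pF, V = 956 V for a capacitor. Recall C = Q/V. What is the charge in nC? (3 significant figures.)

Solving C = Q/V for Q: Q = CV.
C = 18.7 pF = 1.870×10^-11 F; V = 956 V.
Q = 1.788×10^-8 C
1.788×10^-8 C × (1 nC / 1.000×10^-9 C) = 17.88 nC

17.9 nC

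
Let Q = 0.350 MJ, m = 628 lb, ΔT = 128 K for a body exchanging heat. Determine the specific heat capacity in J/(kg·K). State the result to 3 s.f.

9.60 J/(kg·K)

Solving Q = m·c·ΔT for c: c = Q/(m·ΔT).
Q = 0.350 MJ = 3.500×10^5 J; m = 628 lb = 284.9 kg; ΔT = 128 K.
c = 9.599 J/(kg·K)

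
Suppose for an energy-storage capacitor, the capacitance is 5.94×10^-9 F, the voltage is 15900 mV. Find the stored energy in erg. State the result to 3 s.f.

E is given directly by: E = ½CV².
C = 5.94×10^-9 F; V = 15900 mV = 15.90 V.
E = 7.508×10^-7 J
7.508×10^-7 J × (1 erg / 1.000×10^-7 J) = 7.508 erg

7.51 erg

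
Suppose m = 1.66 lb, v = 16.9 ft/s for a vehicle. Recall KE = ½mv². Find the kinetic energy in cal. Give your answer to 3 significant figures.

2.39 cal

KE is given directly by: KE = ½mv².
m = 1.66 lb = 0.7530 kg; v = 16.9 ft/s = 5.151 m/s.
KE = 9.990 J  (the unit combination reduces to kg·m²/s² = J)
9.990 J × (1 cal / 4.184 J) = 2.388 cal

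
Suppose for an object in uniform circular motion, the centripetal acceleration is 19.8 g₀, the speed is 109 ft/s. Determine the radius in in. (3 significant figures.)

224 in

Solving a = v²/r for r: r = v²/a.
a = 19.8 g₀ = 194.2 m/s²; v = 109 ft/s = 33.22 m/s.
r = 5.685 m
5.685 m × (1 in / 0.02540 m) = 223.8 in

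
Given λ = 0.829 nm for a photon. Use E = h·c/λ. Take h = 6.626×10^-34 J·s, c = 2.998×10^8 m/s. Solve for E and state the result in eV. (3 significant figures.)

E is given directly by: E = hc/λ.
λ = 0.829 nm = 8.290×10^-10 m; h = 6.626×10^-34 J·s; c = 2.998×10^8 m/s.
E = 2.396×10^-16 J  (the unit combination reduces to kg·m²/s² = J)
2.396×10^-16 J × (1 eV / 1.602×10^-19 J) = 1496 eV

1500 eV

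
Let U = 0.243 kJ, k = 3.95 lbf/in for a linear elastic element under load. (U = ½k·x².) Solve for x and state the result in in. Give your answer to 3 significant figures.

33.0 in

Solving U = ½k·x² for x: x = √(2U/k).
U = 0.243 kJ = 243.0 J; k = 3.95 lbf/in = 691.8 N/m.
x = 0.8382 m
0.8382 m × (1 in / 0.02540 m) = 33.00 in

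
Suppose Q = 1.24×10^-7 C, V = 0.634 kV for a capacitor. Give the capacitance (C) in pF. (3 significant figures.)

196 pF

C is given directly by: C = Q/V.
Q = 1.24×10^-7 C; V = 0.634 kV = 634.0 V.
C = 1.956×10^-10 F
1.956×10^-10 F × (1 pF / 1.000×10^-12 F) = 195.6 pF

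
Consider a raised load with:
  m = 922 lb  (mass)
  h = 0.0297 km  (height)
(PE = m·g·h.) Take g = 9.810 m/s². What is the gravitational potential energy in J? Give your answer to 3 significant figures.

Directly: PE = mgh.
m = 922 lb = 418.2 kg; h = 0.0297 km = 29.70 m; g = 9.810 m/s².
PE = 1.218×10^5 J

1.22×10^5 J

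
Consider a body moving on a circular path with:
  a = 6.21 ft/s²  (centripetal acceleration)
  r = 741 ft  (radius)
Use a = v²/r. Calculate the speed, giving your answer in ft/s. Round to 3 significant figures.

Rearranging: v = √(a·r).
a = 6.21 ft/s² = 1.893 m/s²; r = 741 ft = 225.9 m.
v = 20.68 m/s
20.68 m/s × (1 ft/s / 0.3048 m/s) = 67.84 ft/s

67.8 ft/s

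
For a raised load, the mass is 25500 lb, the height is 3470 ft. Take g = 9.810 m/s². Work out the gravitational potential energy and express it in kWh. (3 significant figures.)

Directly: PE = mgh.
m = 25500 lb = 11567 kg; h = 3470 ft = 1058 m; g = 9.810 m/s².
PE = 1.200×10^8 J  (the unit combination reduces to kg·m²/s² = J)
1.200×10^8 J × (1 kWh / 3.600×10^6 J) = 33.34 kWh

33.3 kWh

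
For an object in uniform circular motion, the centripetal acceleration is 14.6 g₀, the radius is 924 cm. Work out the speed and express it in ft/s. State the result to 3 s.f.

Rearranging a = v²/r for v: v = √(a·r).
a = 14.6 g₀ = 143.2 m/s²; r = 924 cm = 9.240 m.
v = 36.37 m/s
36.37 m/s × (1 ft/s / 0.3048 m/s) = 119.3 ft/s

119 ft/s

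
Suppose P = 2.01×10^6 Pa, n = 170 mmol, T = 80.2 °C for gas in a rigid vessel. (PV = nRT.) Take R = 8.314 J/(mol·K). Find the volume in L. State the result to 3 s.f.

0.248 L

From the ideal-gas law: V = nRT/P.
P = 2.01×10^6 Pa; n = 170 mmol = 0.1700 mol; T = 80.2 °C = 353.3 K; R = 8.314 J/(mol·K).
V = 2.485×10^-4 m³
2.485×10^-4 m³ × (1 L / 0.001000 m³) = 0.2485 L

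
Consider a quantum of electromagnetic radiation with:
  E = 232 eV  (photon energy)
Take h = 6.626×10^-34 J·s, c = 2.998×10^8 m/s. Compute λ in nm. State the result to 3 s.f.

5.34 nm

Solving E = h·c/λ for λ: λ = hc/E.
E = 232 eV = 3.717×10^-17 J; h = 6.626×10^-34 J·s; c = 2.998×10^8 m/s.
λ = 5.344×10^-9 m
5.344×10^-9 m × (1 nm / 1.000×10^-9 m) = 5.344 nm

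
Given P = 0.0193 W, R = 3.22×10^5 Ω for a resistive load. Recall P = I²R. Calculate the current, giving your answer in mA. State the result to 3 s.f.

0.245 mA

Rearranging: I = √(P/R).
P = 0.0193 W; R = 3.22×10^5 Ω.
I = 2.448×10^-4 A
2.448×10^-4 A × (1 mA / 0.001000 A) = 0.2448 mA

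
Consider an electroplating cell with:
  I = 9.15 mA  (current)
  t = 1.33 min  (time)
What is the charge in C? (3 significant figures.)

Directly: q = It.
I = 9.15 mA = 0.009150 A; t = 1.33 min = 79.80 s.
q = 0.7302 C  (the unit combination reduces to A·s = C)

0.730 C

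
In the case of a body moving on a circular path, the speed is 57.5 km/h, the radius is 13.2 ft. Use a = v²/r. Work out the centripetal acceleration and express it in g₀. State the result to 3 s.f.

6.47 g₀

Directly: a = v²/r.
v = 57.5 km/h = 15.97 m/s; r = 13.2 ft = 4.023 m.
a = 63.41 m/s²
63.41 m/s² × (1 g₀ / 9.807 m/s²) = 6.466 g₀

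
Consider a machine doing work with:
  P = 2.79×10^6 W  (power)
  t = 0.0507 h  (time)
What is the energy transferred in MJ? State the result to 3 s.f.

509 MJ

Solving P = W/t for W: W = P·t.
P = 2.79×10^6 W; t = 0.0507 h = 182.5 s.
W = 5.092×10^8 J
5.092×10^8 J × (1 MJ / 1.000×10^6 J) = 509.2 MJ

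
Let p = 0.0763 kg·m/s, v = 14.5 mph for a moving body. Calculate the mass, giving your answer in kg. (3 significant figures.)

0.0118 kg

Rearranging: m = p/v.
p = 0.0763 kg·m/s; v = 14.5 mph = 6.482 m/s.
m = 0.01177 kg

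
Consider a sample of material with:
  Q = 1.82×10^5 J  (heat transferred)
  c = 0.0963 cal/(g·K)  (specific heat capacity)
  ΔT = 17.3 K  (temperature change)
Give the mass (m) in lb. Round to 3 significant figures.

57.6 lb

Solving Q = m·c·ΔT for m: m = Q/(c·ΔT).
Q = 1.82×10^5 J; c = 0.0963 cal/(g·K) = 402.9 J/(kg·K); ΔT = 17.3 K.
m = 26.11 kg
26.11 kg × (1 lb / 0.4536 kg) = 57.56 lb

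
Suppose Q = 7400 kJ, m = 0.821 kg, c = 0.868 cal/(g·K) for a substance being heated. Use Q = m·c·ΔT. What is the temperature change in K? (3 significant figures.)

2480 K

Rearranging: ΔT = Q/(m·c).
Q = 7400 kJ = 7.400×10^6 J; m = 0.821 kg; c = 0.868 cal/(g·K) = 3632 J/(kg·K).
ΔT = 2482 K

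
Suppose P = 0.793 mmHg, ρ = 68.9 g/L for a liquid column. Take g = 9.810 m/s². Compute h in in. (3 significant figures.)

6.16 in

Rearranging: h = P/(ρ·g).
P = 0.793 mmHg = 105.7 Pa; ρ = 68.9 g/L = 68.90 kg/m³; g = 9.810 m/s².
h = 0.1564 m
0.1564 m × (1 in / 0.02540 m) = 6.158 in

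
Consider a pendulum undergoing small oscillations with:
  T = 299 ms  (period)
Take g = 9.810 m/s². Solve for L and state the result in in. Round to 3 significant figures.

0.875 in

Solving T = 2π√(L/g) for L: L = g·(T/2π)².
T = 299 ms = 0.2990 s; g = 9.810 m/s².
L = 0.02222 m
0.02222 m × (1 in / 0.02540 m) = 0.8746 in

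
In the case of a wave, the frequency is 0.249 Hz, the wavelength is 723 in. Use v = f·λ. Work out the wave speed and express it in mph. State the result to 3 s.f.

10.2 mph

Directly: v = fλ.
f = 0.249 Hz; λ = 723 in = 18.36 m.
v = 4.573 m/s
4.573 m/s × (1 mph / 0.4470 m/s) = 10.23 mph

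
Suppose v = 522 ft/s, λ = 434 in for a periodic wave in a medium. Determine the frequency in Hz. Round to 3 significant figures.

Rearranging v = f·λ for f: f = v/λ.
v = 522 ft/s = 159.1 m/s; λ = 434 in = 11.02 m.
f = 14.43 Hz

14.4 Hz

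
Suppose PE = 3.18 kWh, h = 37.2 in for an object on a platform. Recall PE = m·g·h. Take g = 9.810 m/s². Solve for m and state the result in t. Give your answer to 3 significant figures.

Rearranging PE = m·g·h for m: m = PE/(g·h).
PE = 3.18 kWh = 1.145×10^7 J; h = 37.2 in = 0.9449 m; g = 9.810 m/s².
m = 1.235×10^6 kg
1.235×10^6 kg × (1 t / 1000 kg) = 1235 t

1240 t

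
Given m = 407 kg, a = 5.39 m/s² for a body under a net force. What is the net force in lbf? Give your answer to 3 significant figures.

F is given directly by: F = m·a.
m = 407 kg; a = 5.39 m/s².
F = 2194 N  (the unit combination reduces to kg·m/s² = N)
2194 N × (1 lbf / 4.448 N) = 493.2 lbf

493 lbf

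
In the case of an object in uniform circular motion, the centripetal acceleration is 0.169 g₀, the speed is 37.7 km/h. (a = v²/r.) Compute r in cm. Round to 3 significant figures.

Rearranging: r = v²/a.
a = 0.169 g₀ = 1.657 m/s²; v = 37.7 km/h = 10.47 m/s.
r = 66.17 m
66.17 m × (1 cm / 0.01000 m) = 6617 cm

6620 cm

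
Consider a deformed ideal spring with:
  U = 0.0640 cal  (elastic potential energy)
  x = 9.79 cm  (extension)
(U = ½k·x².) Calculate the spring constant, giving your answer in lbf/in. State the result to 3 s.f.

0.319 lbf/in

Rearranging U = ½k·x² for k: k = 2U/x².
U = 0.0640 cal = 0.2678 J; x = 9.79 cm = 0.09790 m.
k = 55.88 N/m
55.88 N/m × (1 lbf/in / 175.1 N/m) = 0.3191 lbf/in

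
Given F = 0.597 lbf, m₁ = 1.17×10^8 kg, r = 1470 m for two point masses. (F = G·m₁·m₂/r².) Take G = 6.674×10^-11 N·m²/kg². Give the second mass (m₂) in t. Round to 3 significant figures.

Rearranging: m₂ = F·r²/(G·m₁).
F = 0.597 lbf = 2.656 N; m₁ = 1.17×10^8 kg; r = 1470 m; G = 6.674×10^-11 N·m²/kg².
m₂ = 7.349×10^8 kg
7.349×10^8 kg × (1 t / 1000 kg) = 7.349×10^5 t

7.35×10^5 t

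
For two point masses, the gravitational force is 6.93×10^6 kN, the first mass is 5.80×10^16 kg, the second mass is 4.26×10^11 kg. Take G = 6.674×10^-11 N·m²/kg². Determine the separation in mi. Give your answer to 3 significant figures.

9.59 mi

From Newton's law of gravitation: r = √(G·m₁m₂/F).
F = 6.93×10^6 kN = 6.930×10^9 N; m₁ = 5.80×10^16 kg; m₂ = 4.26×10^11 kg; G = 6.674×10^-11 N·m²/kg².
r = 15426 m
15426 m × (1 mi / 1609 m) = 9.585 mi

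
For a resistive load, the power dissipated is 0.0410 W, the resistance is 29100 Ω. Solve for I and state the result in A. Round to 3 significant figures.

0.00119 A

Rearranging P = I²R for I: I = √(P/R).
P = 0.0410 W; R = 29100 Ω.
I = 0.001187 A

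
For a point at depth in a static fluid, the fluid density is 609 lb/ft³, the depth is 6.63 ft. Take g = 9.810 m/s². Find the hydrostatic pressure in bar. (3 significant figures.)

1.93 bar

P is given directly by: P = ρgh.
ρ = 609 lb/ft³ = 9755 kg/m³; h = 6.63 ft = 2.021 m; g = 9.810 m/s².
P = 1.934×10^5 Pa
1.934×10^5 Pa × (1 bar / 1.000×10^5 Pa) = 1.934 bar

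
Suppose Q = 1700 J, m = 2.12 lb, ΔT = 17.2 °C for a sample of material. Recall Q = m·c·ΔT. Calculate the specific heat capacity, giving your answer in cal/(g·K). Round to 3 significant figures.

0.0246 cal/(g·K)

Rearranging Q = m·c·ΔT for c: c = Q/(m·ΔT).
Q = 1700 J; m = 2.12 lb = 0.9616 kg; ΔT = 17.2 °C = 17.20 K.
c = 102.8 J/(kg·K)
102.8 J/(kg·K) × (1 cal/(g·K) / 4184 J/(kg·K)) = 0.02457 cal/(g·K)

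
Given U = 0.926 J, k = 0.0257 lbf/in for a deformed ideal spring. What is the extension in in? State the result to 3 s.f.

25.3 in

Rearranging: x = √(2U/k).
U = 0.926 J; k = 0.0257 lbf/in = 4.501 N/m.
x = 0.6415 m
0.6415 m × (1 in / 0.02540 m) = 25.25 in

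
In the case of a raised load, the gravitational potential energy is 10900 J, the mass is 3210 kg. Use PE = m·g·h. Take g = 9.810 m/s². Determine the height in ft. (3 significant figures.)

Solving PE = m·g·h for h: h = PE/(m·g).
PE = 10900 J; m = 3210 kg; g = 9.810 m/s².
h = 0.3461 m
0.3461 m × (1 ft / 0.3048 m) = 1.136 ft

1.14 ft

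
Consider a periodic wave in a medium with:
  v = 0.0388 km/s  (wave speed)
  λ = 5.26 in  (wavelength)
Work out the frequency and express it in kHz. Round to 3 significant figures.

0.290 kHz

Solving v = f·λ for f: f = v/λ.
v = 0.0388 km/s = 38.80 m/s; λ = 5.26 in = 0.1336 m.
f = 290.4 Hz
290.4 Hz × (1 kHz / 1000 Hz) = 0.2904 kHz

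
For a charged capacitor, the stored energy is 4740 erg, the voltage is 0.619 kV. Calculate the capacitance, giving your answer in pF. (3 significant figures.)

2470 pF

Solving E = ½C·V² for C: C = 2E/V².
E = 4740 erg = 4.740×10^-4 J; V = 0.619 kV = 619.0 V.
C = 2.474×10^-9 F
2.474×10^-9 F × (1 pF / 1.000×10^-12 F) = 2474 pF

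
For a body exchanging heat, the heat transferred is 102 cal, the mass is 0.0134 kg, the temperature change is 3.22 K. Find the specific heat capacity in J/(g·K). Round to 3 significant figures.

Rearranging Q = m·c·ΔT for c: c = Q/(m·ΔT).
Q = 102 cal = 426.8 J; m = 0.0134 kg; ΔT = 3.22 K.
c = 9891 J/(kg·K)
9891 J/(kg·K) × (1 J/(g·K) / 1000 J/(kg·K)) = 9.891 J/(g·K)

9.89 J/(g·K)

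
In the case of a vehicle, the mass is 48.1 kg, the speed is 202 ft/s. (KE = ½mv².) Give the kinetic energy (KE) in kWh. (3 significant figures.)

0.0253 kWh

Directly: KE = ½mv².
m = 48.1 kg; v = 202 ft/s = 61.57 m/s.
KE = 91169 J
91169 J × (1 kWh / 3.600×10^6 J) = 0.02532 kWh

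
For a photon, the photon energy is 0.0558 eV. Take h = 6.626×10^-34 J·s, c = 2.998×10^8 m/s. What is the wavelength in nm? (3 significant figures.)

22200 nm

Rearranging: λ = hc/E.
E = 0.0558 eV = 8.940×10^-21 J; h = 6.626×10^-34 J·s; c = 2.998×10^8 m/s.
λ = 2.222×10^-5 m
2.222×10^-5 m × (1 nm / 1.000×10^-9 m) = 22220 nm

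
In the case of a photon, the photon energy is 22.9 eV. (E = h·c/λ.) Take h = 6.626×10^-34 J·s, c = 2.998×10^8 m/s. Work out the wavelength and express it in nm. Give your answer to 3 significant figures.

54.1 nm

Rearranging E = h·c/λ for λ: λ = hc/E.
E = 22.9 eV = 3.669×10^-18 J; h = 6.626×10^-34 J·s; c = 2.998×10^8 m/s.
λ = 5.414×10^-8 m
5.414×10^-8 m × (1 nm / 1.000×10^-9 m) = 54.14 nm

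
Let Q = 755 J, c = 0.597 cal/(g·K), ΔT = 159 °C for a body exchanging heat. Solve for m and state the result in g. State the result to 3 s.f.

Rearranging Q = m·c·ΔT for m: m = Q/(c·ΔT).
Q = 755 J; c = 0.597 cal/(g·K) = 2498 J/(kg·K); ΔT = 159 °C = 159.0 K.
m = 0.001901 kg
0.001901 kg × (1 g / 0.001000 kg) = 1.901 g

1.90 g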